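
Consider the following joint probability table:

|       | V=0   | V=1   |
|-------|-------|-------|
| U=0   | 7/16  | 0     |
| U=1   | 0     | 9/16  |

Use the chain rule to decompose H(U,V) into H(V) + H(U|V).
By the chain rule: H(U,V) = H(V) + H(U|V)

Marginal P(V) (column sums):
  P(V=0) = 7/16 + 0 = 7/16
  P(V=1) = 0 + 9/16 = 9/16
H(V) = -[(7/16)·log₂(7/16) + (9/16)·log₂(9/16)]
  = 0.5218 + 0.4669
  = 0.9887 bits
H(U|V) = -Σ P(U,V)·log₂ P(U|V), where P(U|V) = P(U,V) / P(V)
  (cells with P(U,V) = 0 contribute 0)
  (U=0,V=0): P(U|V) = (7/16)/(7/16) = 1;  -(7/16)·log₂(1) = 0.0000
  (U=1,V=1): P(U|V) = (9/16)/(9/16) = 1;  -(9/16)·log₂(1) = 0.0000
H(U|V) = 0.0000 + 0.0000
  = 0.0000 bits

H(U,V) = H(V) + H(U|V) = 0.9887 + 0.0000 = 0.9887 bits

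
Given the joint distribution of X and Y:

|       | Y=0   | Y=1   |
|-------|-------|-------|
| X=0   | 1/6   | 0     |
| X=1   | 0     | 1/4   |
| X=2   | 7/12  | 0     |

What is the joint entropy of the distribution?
H(X,Y) = -Σ P(X,Y) log₂ P(X,Y), summed over the non-zero cells:
H(X,Y) = -[(1/6)·log₂(1/6) + (1/4)·log₂(1/4) + (7/12)·log₂(7/12)]
  = 0.4308 + 0.5000 + 0.4536
  = 1.3844 bits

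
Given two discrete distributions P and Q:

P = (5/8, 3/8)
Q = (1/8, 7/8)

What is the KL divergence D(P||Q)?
D(P||Q) = Σ P(i) log₂(P(i)/Q(i))
  i=0: (5/8) × log₂((5/8)/(1/8)) = (5/8) × log₂(5) = 1.4512
  i=1: (3/8) × log₂((3/8)/(7/8)) = (3/8) × log₂(3/7) = -0.4584
D(P||Q) = 1.4512 - 0.4584
  = 0.9928 bits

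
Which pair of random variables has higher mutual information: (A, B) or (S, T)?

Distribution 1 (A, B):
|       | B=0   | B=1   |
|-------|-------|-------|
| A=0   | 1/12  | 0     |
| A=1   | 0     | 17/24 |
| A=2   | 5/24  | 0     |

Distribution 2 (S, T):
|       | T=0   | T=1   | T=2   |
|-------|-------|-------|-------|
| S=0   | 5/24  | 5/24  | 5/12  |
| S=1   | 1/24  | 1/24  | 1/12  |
Distribution 1 (A, B):
Marginal P(A) (row sums):
  P(A=0) = 1/12 + 0 = 1/12
  P(A=1) = 0 + 17/24 = 17/24
  P(A=2) = 5/24 + 0 = 5/24
Marginal P(B) (column sums):
  P(B=0) = 1/12 + 0 + 5/24 = 7/24
  P(B=1) = 0 + 17/24 + 0 = 17/24

H(A) = -[(1/12)·log₂(1/12) + (17/24)·log₂(17/24) + (5/24)·log₂(5/24)]
  = 0.2987 + 0.3524 + 0.4715
  = 1.1226 bits
H(B) = -[(7/24)·log₂(7/24) + (17/24)·log₂(17/24)]
  = 0.5185 + 0.3524
  = 0.8709 bits
H(A,B) = -[(1/12)·log₂(1/12) + (17/24)·log₂(17/24) + (5/24)·log₂(5/24)]
  = 0.2987 + 0.3524 + 0.4715
  = 1.1226 bits

I(A;B) = H(A) + H(B) - H(A,B)
  = 1.1226 + 0.8709 - 1.1226
  = 0.8709 bits

Distribution 2 (S, T):
Marginal P(S) (row sums):
  P(S=0) = 5/24 + 5/24 + 5/12 = 5/6
  P(S=1) = 1/24 + 1/24 + 1/12 = 1/6
Marginal P(T) (column sums):
  P(T=0) = 5/24 + 1/24 = 1/4
  P(T=1) = 5/24 + 1/24 = 1/4
  P(T=2) = 5/12 + 1/12 = 1/2

H(S) = -[(5/6)·log₂(5/6) + (1/6)·log₂(1/6)]
  = 0.2192 + 0.4308
  = 0.6500 bits
H(T) = -[(1/4)·log₂(1/4) + (1/4)·log₂(1/4) + (1/2)·log₂(1/2)]
  = 0.5000 + 0.5000 + 0.5000
  = 1.5000 bits
H(S,T) = -[(5/24)·log₂(5/24) + (5/24)·log₂(5/24) + (5/12)·log₂(5/12) + (1/24)·log₂(1/24) + (1/24)·log₂(1/24) + (1/12)·log₂(1/12)]
  = 0.4715 + 0.4715 + 0.5263 + 0.1910 + 0.1910 + 0.2987
  = 2.1500 bits

I(S;T) = H(S) + H(T) - H(S,T)
  = 0.6500 + 1.5000 - 2.1500
  = 0.0000 bits

I(A;B) = 0.8709 bits > I(S;T) = 0.0000 bits, so (A, B) has the higher mutual information (stronger dependence).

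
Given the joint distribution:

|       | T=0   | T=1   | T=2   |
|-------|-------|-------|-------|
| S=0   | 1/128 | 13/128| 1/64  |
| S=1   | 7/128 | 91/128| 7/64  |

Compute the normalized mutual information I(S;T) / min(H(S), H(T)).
Marginal P(S) (row sums):
  P(S=0) = 1/128 + 13/128 + 1/64 = 1/8
  P(S=1) = 7/128 + 91/128 + 7/64 = 7/8
Marginal P(T) (column sums):
  P(T=0) = 1/128 + 7/128 = 1/16
  P(T=1) = 13/128 + 91/128 = 13/16
  P(T=2) = 1/64 + 7/64 = 1/8

H(S) = -[(1/8)·log₂(1/8) + (7/8)·log₂(7/8)]
  = 0.3750 + 0.1686
  = 0.5436 bits
H(T) = -[(1/16)·log₂(1/16) + (13/16)·log₂(13/16) + (1/8)·log₂(1/8)]
  = 0.2500 + 0.2434 + 0.3750
  = 0.8684 bits
H(S,T) = -[(1/128)·log₂(1/128) + (13/128)·log₂(13/128) + (1/64)·log₂(1/64) + (7/128)·log₂(7/128) + (91/128)·log₂(91/128) + (7/64)·log₂(7/64)]
  = 0.0547 + 0.3351 + 0.0938 + 0.2293 + 0.3499 + 0.3492
  = 1.4120 bits

I(S;T) = H(S) + H(T) - H(S,T)
  = 0.5436 + 0.8684 - 1.4120
  = 0.0000 bits

min(H(S), H(T)) = min(0.5436, 0.8684) = 0.5436 bits
Normalized MI = 0.0000 / 0.5436 = 0.0000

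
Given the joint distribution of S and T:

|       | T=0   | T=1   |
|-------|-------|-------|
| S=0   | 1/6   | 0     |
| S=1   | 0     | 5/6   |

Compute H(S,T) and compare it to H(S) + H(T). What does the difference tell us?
Marginal P(S) (row sums):
  P(S=0) = 1/6 + 0 = 1/6
  P(S=1) = 0 + 5/6 = 5/6
Marginal P(T) (column sums):
  P(T=0) = 1/6 + 0 = 1/6
  P(T=1) = 0 + 5/6 = 5/6

H(S,T) = -[(1/6)·log₂(1/6) + (5/6)·log₂(5/6)]
  = 0.4308 + 0.2192
  = 0.6500 bits
H(S) = -[(1/6)·log₂(1/6) + (5/6)·log₂(5/6)]
  = 0.4308 + 0.2192
  = 0.6500 bits
H(T) = -[(1/6)·log₂(1/6) + (5/6)·log₂(5/6)]
  = 0.4308 + 0.2192
  = 0.6500 bits

H(S) + H(T) = 0.6500 + 0.6500 = 1.3000 bits
Difference: H(S) + H(T) - H(S,T) = 1.3000 - 0.6500 = 0.6500 bits = I(S;T)

The difference is the mutual information; it is positive here, so S and T are dependent (knowing one reduces uncertainty about the other by 0.6500 bits).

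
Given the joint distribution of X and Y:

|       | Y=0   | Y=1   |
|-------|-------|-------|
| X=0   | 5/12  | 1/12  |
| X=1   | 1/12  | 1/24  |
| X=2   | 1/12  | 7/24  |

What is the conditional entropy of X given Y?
Marginal P(Y) (column sums):
  P(Y=0) = 5/12 + 1/12 + 1/12 = 7/12
  P(Y=1) = 1/12 + 1/24 + 7/24 = 5/12

H(X|Y) = -Σ P(X,Y)·log₂ P(X|Y), where P(X|Y) = P(X,Y) / P(Y)
  (X=0,Y=0): P(X|Y) = (5/12)/(7/12) = 5/7;  -(5/12)·log₂(5/7) = 0.2023
  (X=0,Y=1): P(X|Y) = (1/12)/(5/12) = 1/5;  -(1/12)·log₂(1/5) = 0.1935
  (X=1,Y=0): P(X|Y) = (1/12)/(7/12) = 1/7;  -(1/12)·log₂(1/7) = 0.2339
  (X=1,Y=1): P(X|Y) = (1/24)/(5/12) = 1/10;  -(1/24)·log₂(1/10) = 0.1384
  (X=2,Y=0): P(X|Y) = (1/12)/(7/12) = 1/7;  -(1/12)·log₂(1/7) = 0.2339
  (X=2,Y=1): P(X|Y) = (7/24)/(5/12) = 7/10;  -(7/24)·log₂(7/10) = 0.1501
H(X|Y) = 0.2023 + 0.1935 + 0.2339 + 0.1384 + 0.2339 + 0.1501
  = 1.1521 bits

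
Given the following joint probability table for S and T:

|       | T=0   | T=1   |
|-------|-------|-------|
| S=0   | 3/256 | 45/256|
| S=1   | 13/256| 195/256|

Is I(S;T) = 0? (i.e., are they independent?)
Marginal P(S) (row sums):
  P(S=0) = 3/256 + 45/256 = 3/16
  P(S=1) = 13/256 + 195/256 = 13/16
Marginal P(T) (column sums):
  P(T=0) = 3/256 + 13/256 = 1/16
  P(T=1) = 45/256 + 195/256 = 15/16

S and T are independent iff P(S=i,T=j) = P(S=i)·P(T=j) for every cell.
  P(S=0)·P(T=0) = 3/16 × 1/16 = 3/256 = P(S=0,T=0) ✓
  P(S=0)·P(T=1) = 3/16 × 15/16 = 45/256 = P(S=0,T=1) ✓
  P(S=1)·P(T=0) = 13/16 × 1/16 = 13/256 = P(S=1,T=0) ✓
  P(S=1)·P(T=1) = 13/16 × 15/16 = 195/256 = P(S=1,T=1) ✓

Yes, S and T are independent: every cell factors, so I(S;T) = 0 bits.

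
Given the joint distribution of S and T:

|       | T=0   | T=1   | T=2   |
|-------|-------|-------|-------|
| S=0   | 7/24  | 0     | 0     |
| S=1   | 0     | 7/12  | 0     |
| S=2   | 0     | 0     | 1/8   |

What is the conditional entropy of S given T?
Marginal P(T) (column sums):
  P(T=0) = 7/24 + 0 + 0 = 7/24
  P(T=1) = 0 + 7/12 + 0 = 7/12
  P(T=2) = 0 + 0 + 1/8 = 1/8

H(S|T) = -Σ P(S,T)·log₂ P(S|T), where P(S|T) = P(S,T) / P(T)
  (cells with P(S,T) = 0 contribute 0)
  (S=0,T=0): P(S|T) = (7/24)/(7/24) = 1;  -(7/24)·log₂(1) = 0.0000
  (S=1,T=1): P(S|T) = (7/12)/(7/12) = 1;  -(7/12)·log₂(1) = 0.0000
  (S=2,T=2): P(S|T) = (1/8)/(1/8) = 1;  -(1/8)·log₂(1) = 0.0000
H(S|T) = 0.0000 + 0.0000 + 0.0000
  = 0.0000 bits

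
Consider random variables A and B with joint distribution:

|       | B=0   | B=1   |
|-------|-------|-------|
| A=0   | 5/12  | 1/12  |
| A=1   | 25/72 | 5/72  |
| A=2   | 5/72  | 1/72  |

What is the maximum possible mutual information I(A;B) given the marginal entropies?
The upper bound on mutual information is I(A;B) ≤ min(H(A), H(B)).

Marginal P(A) (row sums):
  P(A=0) = 5/12 + 1/12 = 1/2
  P(A=1) = 25/72 + 5/72 = 5/12
  P(A=2) = 5/72 + 1/72 = 1/12
Marginal P(B) (column sums):
  P(B=0) = 5/12 + 25/72 + 5/72 = 5/6
  P(B=1) = 1/12 + 5/72 + 1/72 = 1/6

H(A) = -[(1/2)·log₂(1/2) + (5/12)·log₂(5/12) + (1/12)·log₂(1/12)]
  = 0.5000 + 0.5263 + 0.2987
  = 1.3250 bits
H(B) = -[(5/6)·log₂(5/6) + (1/6)·log₂(1/6)]
  = 0.2192 + 0.4308
  = 0.6500 bits

Maximum possible I(A;B) = min(1.3250, 0.6500) = 0.6500 bits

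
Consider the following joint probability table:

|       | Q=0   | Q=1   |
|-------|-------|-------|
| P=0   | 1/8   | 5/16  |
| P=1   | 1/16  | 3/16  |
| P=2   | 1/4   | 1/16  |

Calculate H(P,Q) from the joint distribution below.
H(P,Q) = -Σ P(P,Q) log₂ P(P,Q), summed over the non-zero cells:
H(P,Q) = -[(1/8)·log₂(1/8) + (5/16)·log₂(5/16) + (1/16)·log₂(1/16) + (3/16)·log₂(3/16) + (1/4)·log₂(1/4) + (1/16)·log₂(1/16)]
  = 0.3750 + 0.5244 + 0.2500 + 0.4528 + 0.5000 + 0.2500
  = 2.3522 bits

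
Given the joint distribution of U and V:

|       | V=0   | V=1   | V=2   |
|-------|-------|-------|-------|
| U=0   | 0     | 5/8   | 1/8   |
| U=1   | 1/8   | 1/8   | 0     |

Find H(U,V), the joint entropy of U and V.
H(U,V) = -Σ P(U,V) log₂ P(U,V), summed over the non-zero cells:
H(U,V) = -[(5/8)·log₂(5/8) + (1/8)·log₂(1/8) + (1/8)·log₂(1/8) + (1/8)·log₂(1/8)]
  = 0.4238 + 0.3750 + 0.3750 + 0.3750
  = 1.5488 bits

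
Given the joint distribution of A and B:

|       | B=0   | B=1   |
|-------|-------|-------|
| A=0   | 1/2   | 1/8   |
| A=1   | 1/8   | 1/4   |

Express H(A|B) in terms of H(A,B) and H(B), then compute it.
H(A|B) = H(A,B) - H(B)

Marginal P(B) (column sums):
  P(B=0) = 1/2 + 1/8 = 5/8
  P(B=1) = 1/8 + 1/4 = 3/8

H(A,B) = -[(1/2)·log₂(1/2) + (1/8)·log₂(1/8) + (1/8)·log₂(1/8) + (1/4)·log₂(1/4)]
  = 0.5000 + 0.3750 + 0.3750 + 0.5000
  = 1.7500 bits
H(B) = -[(5/8)·log₂(5/8) + (3/8)·log₂(3/8)]
  = 0.4238 + 0.5306
  = 0.9544 bits

H(A|B) = 1.7500 - 0.9544 = 0.7956 bits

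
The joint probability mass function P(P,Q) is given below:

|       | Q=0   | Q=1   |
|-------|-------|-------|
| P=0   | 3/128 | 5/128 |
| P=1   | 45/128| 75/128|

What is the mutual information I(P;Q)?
Marginal P(P) (row sums):
  P(P=0) = 3/128 + 5/128 = 1/16
  P(P=1) = 45/128 + 75/128 = 15/16
Marginal P(Q) (column sums):
  P(Q=0) = 3/128 + 45/128 = 3/8
  P(Q=1) = 5/128 + 75/128 = 5/8

H(P) = -[(1/16)·log₂(1/16) + (15/16)·log₂(15/16)]
  = 0.2500 + 0.0873
  = 0.3373 bits
H(Q) = -[(3/8)·log₂(3/8) + (5/8)·log₂(5/8)]
  = 0.5306 + 0.4238
  = 0.9544 bits
H(P,Q) = -[(3/128)·log₂(3/128) + (5/128)·log₂(5/128) + (45/128)·log₂(45/128) + (75/128)·log₂(75/128)]
  = 0.1269 + 0.1827 + 0.5302 + 0.4519
  = 1.2917 bits

I(P;Q) = H(P) + H(Q) - H(P,Q)
  = 0.3373 + 0.9544 - 1.2917
  = 0.0000 bits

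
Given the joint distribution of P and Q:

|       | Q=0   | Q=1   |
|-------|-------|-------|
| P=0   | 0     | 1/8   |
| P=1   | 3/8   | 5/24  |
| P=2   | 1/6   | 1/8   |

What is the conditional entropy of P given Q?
Marginal P(Q) (column sums):
  P(Q=0) = 0 + 3/8 + 1/6 = 13/24
  P(Q=1) = 1/8 + 5/24 + 1/8 = 11/24

H(P|Q) = -Σ P(P,Q)·log₂ P(P|Q), where P(P|Q) = P(P,Q) / P(Q)
  (cells with P(P,Q) = 0 contribute 0)
  (P=0,Q=1): P(P|Q) = (1/8)/(11/24) = 3/11;  -(1/8)·log₂(3/11) = 0.2343
  (P=1,Q=0): P(P|Q) = (3/8)/(13/24) = 9/13;  -(3/8)·log₂(9/13) = 0.1989
  (P=1,Q=1): P(P|Q) = (5/24)/(11/24) = 5/11;  -(5/24)·log₂(5/11) = 0.2370
  (P=2,Q=0): P(P|Q) = (1/6)/(13/24) = 4/13;  -(1/6)·log₂(4/13) = 0.2834
  (P=2,Q=1): P(P|Q) = (1/8)/(11/24) = 3/11;  -(1/8)·log₂(3/11) = 0.2343
H(P|Q) = 0.2343 + 0.1989 + 0.2370 + 0.2834 + 0.2343
  = 1.1879 bits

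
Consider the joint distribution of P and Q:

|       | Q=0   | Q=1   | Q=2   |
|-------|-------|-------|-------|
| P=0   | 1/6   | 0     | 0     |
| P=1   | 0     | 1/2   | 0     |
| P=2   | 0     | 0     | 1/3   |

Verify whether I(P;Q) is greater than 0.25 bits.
Marginal P(P) (row sums):
  P(P=0) = 1/6 + 0 + 0 = 1/6
  P(P=1) = 0 + 1/2 + 0 = 1/2
  P(P=2) = 0 + 0 + 1/3 = 1/3
Marginal P(Q) (column sums):
  P(Q=0) = 1/6 + 0 + 0 = 1/6
  P(Q=1) = 0 + 1/2 + 0 = 1/2
  P(Q=2) = 0 + 0 + 1/3 = 1/3

H(P) = -[(1/6)·log₂(1/6) + (1/2)·log₂(1/2) + (1/3)·log₂(1/3)]
  = 0.4308 + 0.5000 + 0.5283
  = 1.4591 bits
H(Q) = -[(1/6)·log₂(1/6) + (1/2)·log₂(1/2) + (1/3)·log₂(1/3)]
  = 0.4308 + 0.5000 + 0.5283
  = 1.4591 bits
H(P,Q) = -[(1/6)·log₂(1/6) + (1/2)·log₂(1/2) + (1/3)·log₂(1/3)]
  = 0.4308 + 0.5000 + 0.5283
  = 1.4591 bits

I(P;Q) = H(P) + H(Q) - H(P,Q)
  = 1.4591 + 1.4591 - 1.4591
  = 1.4591 bits

Yes. I(P;Q) = 1.4591 bits, which is > 0.25 bits.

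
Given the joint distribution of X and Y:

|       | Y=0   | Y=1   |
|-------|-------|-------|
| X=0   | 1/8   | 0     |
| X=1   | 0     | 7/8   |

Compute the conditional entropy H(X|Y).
Marginal P(Y) (column sums):
  P(Y=0) = 1/8 + 0 = 1/8
  P(Y=1) = 0 + 7/8 = 7/8

H(X|Y) = -Σ P(X,Y)·log₂ P(X|Y), where P(X|Y) = P(X,Y) / P(Y)
  (cells with P(X,Y) = 0 contribute 0)
  (X=0,Y=0): P(X|Y) = (1/8)/(1/8) = 1;  -(1/8)·log₂(1) = 0.0000
  (X=1,Y=1): P(X|Y) = (7/8)/(7/8) = 1;  -(7/8)·log₂(1) = 0.0000
H(X|Y) = 0.0000 + 0.0000
  = 0.0000 bits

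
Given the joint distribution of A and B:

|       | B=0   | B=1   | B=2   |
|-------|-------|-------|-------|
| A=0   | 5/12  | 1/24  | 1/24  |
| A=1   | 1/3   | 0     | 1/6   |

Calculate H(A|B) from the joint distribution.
Marginal P(B) (column sums):
  P(B=0) = 5/12 + 1/3 = 3/4
  P(B=1) = 1/24 + 0 = 1/24
  P(B=2) = 1/24 + 1/6 = 5/24

H(A|B) = -Σ P(A,B)·log₂ P(A|B), where P(A|B) = P(A,B) / P(B)
  (cells with P(A,B) = 0 contribute 0)
  (A=0,B=0): P(A|B) = (5/12)/(3/4) = 5/9;  -(5/12)·log₂(5/9) = 0.3533
  (A=0,B=1): P(A|B) = (1/24)/(1/24) = 1;  -(1/24)·log₂(1) = 0.0000
  (A=0,B=2): P(A|B) = (1/24)/(5/24) = 1/5;  -(1/24)·log₂(1/5) = 0.0967
  (A=1,B=0): P(A|B) = (1/3)/(3/4) = 4/9;  -(1/3)·log₂(4/9) = 0.3900
  (A=1,B=2): P(A|B) = (1/6)/(5/24) = 4/5;  -(1/6)·log₂(4/5) = 0.0537
H(A|B) = 0.3533 + 0.0000 + 0.0967 + 0.3900 + 0.0537
  = 0.8937 bits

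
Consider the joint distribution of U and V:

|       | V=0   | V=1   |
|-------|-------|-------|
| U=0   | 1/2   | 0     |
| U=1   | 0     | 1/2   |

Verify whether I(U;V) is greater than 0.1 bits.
Marginal P(U) (row sums):
  P(U=0) = 1/2 + 0 = 1/2
  P(U=1) = 0 + 1/2 = 1/2
Marginal P(V) (column sums):
  P(V=0) = 1/2 + 0 = 1/2
  P(V=1) = 0 + 1/2 = 1/2

H(U) = -[(1/2)·log₂(1/2) + (1/2)·log₂(1/2)]
  = 0.5000 + 0.5000
  = 1.0000 bits
H(V) = -[(1/2)·log₂(1/2) + (1/2)·log₂(1/2)]
  = 0.5000 + 0.5000
  = 1.0000 bits
H(U,V) = -[(1/2)·log₂(1/2) + (1/2)·log₂(1/2)]
  = 0.5000 + 0.5000
  = 1.0000 bits

I(U;V) = H(U) + H(V) - H(U,V)
  = 1.0000 + 1.0000 - 1.0000
  = 1.0000 bits

Yes. I(U;V) = 1.0000 bits, which is > 0.1 bits.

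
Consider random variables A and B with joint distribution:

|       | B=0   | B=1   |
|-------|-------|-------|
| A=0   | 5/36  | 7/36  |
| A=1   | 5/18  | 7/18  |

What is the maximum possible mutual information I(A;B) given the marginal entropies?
The upper bound on mutual information is I(A;B) ≤ min(H(A), H(B)).

Marginal P(A) (row sums):
  P(A=0) = 5/36 + 7/36 = 1/3
  P(A=1) = 5/18 + 7/18 = 2/3
Marginal P(B) (column sums):
  P(B=0) = 5/36 + 5/18 = 5/12
  P(B=1) = 7/36 + 7/18 = 7/12

H(A) = -[(1/3)·log₂(1/3) + (2/3)·log₂(2/3)]
  = 0.5283 + 0.3900
  = 0.9183 bits
H(B) = -[(5/12)·log₂(5/12) + (7/12)·log₂(7/12)]
  = 0.5263 + 0.4536
  = 0.9799 bits

Maximum possible I(A;B) = min(0.9183, 0.9799) = 0.9183 bits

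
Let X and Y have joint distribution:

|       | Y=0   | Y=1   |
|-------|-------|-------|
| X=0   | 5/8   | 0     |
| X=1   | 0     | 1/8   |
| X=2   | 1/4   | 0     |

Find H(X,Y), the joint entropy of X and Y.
H(X,Y) = -Σ P(X,Y) log₂ P(X,Y), summed over the non-zero cells:
H(X,Y) = -[(5/8)·log₂(5/8) + (1/8)·log₂(1/8) + (1/4)·log₂(1/4)]
  = 0.4238 + 0.3750 + 0.5000
  = 1.2988 bits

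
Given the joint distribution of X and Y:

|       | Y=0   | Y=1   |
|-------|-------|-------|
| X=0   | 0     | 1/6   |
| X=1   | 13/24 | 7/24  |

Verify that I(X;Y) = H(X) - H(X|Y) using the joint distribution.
Left side, from I(X;Y) = H(X) + H(Y) - H(X,Y):
Marginal P(X) (row sums):
  P(X=0) = 0 + 1/6 = 1/6
  P(X=1) = 13/24 + 7/24 = 5/6
Marginal P(Y) (column sums):
  P(Y=0) = 0 + 13/24 = 13/24
  P(Y=1) = 1/6 + 7/24 = 11/24

H(X) = -[(1/6)·log₂(1/6) + (5/6)·log₂(5/6)]
  = 0.4308 + 0.2192
  = 0.6500 bits
H(Y) = -[(13/24)·log₂(13/24) + (11/24)·log₂(11/24)]
  = 0.4791 + 0.5159
  = 0.9950 bits
H(X,Y) = -[(1/6)·log₂(1/6) + (13/24)·log₂(13/24) + (7/24)·log₂(7/24)]
  = 0.4308 + 0.4791 + 0.5185
  = 1.4284 bits

I(X;Y) = H(X) + H(Y) - H(X,Y)
  = 0.6500 + 0.9950 - 1.4284
  = 0.2166 bits

Right side, with H(X|Y) computed directly from the conditional probabilities:
H(X|Y) = -Σ P(X,Y)·log₂ P(X|Y), where P(X|Y) = P(X,Y) / P(Y)
  (cells with P(X,Y) = 0 contribute 0)
  (X=0,Y=1): P(X|Y) = (1/6)/(11/24) = 4/11;  -(1/6)·log₂(4/11) = 0.2432
  (X=1,Y=0): P(X|Y) = (13/24)/(13/24) = 1;  -(13/24)·log₂(1) = 0.0000
  (X=1,Y=1): P(X|Y) = (7/24)/(11/24) = 7/11;  -(7/24)·log₂(7/11) = 0.1902
H(X|Y) = 0.2432 + 0.0000 + 0.1902
  = 0.4334 bits
H(X) - H(X|Y) = 0.6500 - 0.4334 = 0.2166 bits

Both sides equal 0.2166 bits, so I(X;Y) = H(X) - H(X|Y) ✓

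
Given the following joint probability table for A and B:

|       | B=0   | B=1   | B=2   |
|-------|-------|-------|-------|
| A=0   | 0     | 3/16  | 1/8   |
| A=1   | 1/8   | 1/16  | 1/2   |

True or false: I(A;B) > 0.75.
Marginal P(A) (row sums):
  P(A=0) = 0 + 3/16 + 1/8 = 5/16
  P(A=1) = 1/8 + 1/16 + 1/2 = 11/16
Marginal P(B) (column sums):
  P(B=0) = 0 + 1/8 = 1/8
  P(B=1) = 3/16 + 1/16 = 1/4
  P(B=2) = 1/8 + 1/2 = 5/8

H(A) = -[(5/16)·log₂(5/16) + (11/16)·log₂(11/16)]
  = 0.5244 + 0.3716
  = 0.8960 bits
H(B) = -[(1/8)·log₂(1/8) + (1/4)·log₂(1/4) + (5/8)·log₂(5/8)]
  = 0.3750 + 0.5000 + 0.4238
  = 1.2988 bits
H(A,B) = -[(3/16)·log₂(3/16) + (1/8)·log₂(1/8) + (1/8)·log₂(1/8) + (1/16)·log₂(1/16) + (1/2)·log₂(1/2)]
  = 0.4528 + 0.3750 + 0.3750 + 0.2500 + 0.5000
  = 1.9528 bits

I(A;B) = H(A) + H(B) - H(A,B)
  = 0.8960 + 1.2988 - 1.9528
  = 0.2420 bits

False. I(A;B) = 0.2420 bits, which is ≤ 0.75 bits.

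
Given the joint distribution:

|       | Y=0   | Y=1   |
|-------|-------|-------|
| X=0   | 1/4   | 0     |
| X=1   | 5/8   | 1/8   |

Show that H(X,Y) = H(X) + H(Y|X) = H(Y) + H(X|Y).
Marginal P(X) (row sums):
  P(X=0) = 1/4 + 0 = 1/4
  P(X=1) = 5/8 + 1/8 = 3/4
Marginal P(Y) (column sums):
  P(Y=0) = 1/4 + 5/8 = 7/8
  P(Y=1) = 0 + 1/8 = 1/8

Decomposition 1: H(X) + H(Y|X)
H(X) = -[(1/4)·log₂(1/4) + (3/4)·log₂(3/4)]
  = 0.5000 + 0.3113
  = 0.8113 bits
H(Y|X) = -Σ P(X,Y)·log₂ P(Y|X), where P(Y|X) = P(X,Y) / P(X)
  (cells with P(X,Y) = 0 contribute 0)
  (X=0,Y=0): P(Y|X) = (1/4)/(1/4) = 1;  -(1/4)·log₂(1) = 0.0000
  (X=1,Y=0): P(Y|X) = (5/8)/(3/4) = 5/6;  -(5/8)·log₂(5/6) = 0.1644
  (X=1,Y=1): P(Y|X) = (1/8)/(3/4) = 1/6;  -(1/8)·log₂(1/6) = 0.3231
H(Y|X) = 0.0000 + 0.1644 + 0.3231
  = 0.4875 bits
H(X) + H(Y|X) = 0.8113 + 0.4875 = 1.2988 bits

Decomposition 2: H(Y) + H(X|Y)
H(Y) = -[(7/8)·log₂(7/8) + (1/8)·log₂(1/8)]
  = 0.1686 + 0.3750
  = 0.5436 bits
H(X|Y) = -Σ P(X,Y)·log₂ P(X|Y), where P(X|Y) = P(X,Y) / P(Y)
  (cells with P(X,Y) = 0 contribute 0)
  (X=0,Y=0): P(X|Y) = (1/4)/(7/8) = 2/7;  -(1/4)·log₂(2/7) = 0.4518
  (X=1,Y=0): P(X|Y) = (5/8)/(7/8) = 5/7;  -(5/8)·log₂(5/7) = 0.3034
  (X=1,Y=1): P(X|Y) = (1/8)/(1/8) = 1;  -(1/8)·log₂(1) = 0.0000
H(X|Y) = 0.4518 + 0.3034 + 0.0000
  = 0.7552 bits
H(Y) + H(X|Y) = 0.5436 + 0.7552 = 1.2988 bits

Direct computation of the joint entropy:
H(X,Y) = -[(1/4)·log₂(1/4) + (5/8)·log₂(5/8) + (1/8)·log₂(1/8)]
  = 0.5000 + 0.4238 + 0.3750
  = 1.2988 bits

All three agree: H(X,Y) = 1.2988 bits ✓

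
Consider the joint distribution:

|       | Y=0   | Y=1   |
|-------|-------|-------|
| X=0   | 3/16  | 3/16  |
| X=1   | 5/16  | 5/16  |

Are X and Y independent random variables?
Marginal P(X) (row sums):
  P(X=0) = 3/16 + 3/16 = 3/8
  P(X=1) = 5/16 + 5/16 = 5/8
Marginal P(Y) (column sums):
  P(Y=0) = 3/16 + 5/16 = 1/2
  P(Y=1) = 3/16 + 5/16 = 1/2

X and Y are independent iff P(X=i,Y=j) = P(X=i)·P(Y=j) for every cell.
  P(X=0)·P(Y=0) = 3/8 × 1/2 = 3/16 = P(X=0,Y=0) ✓
  P(X=0)·P(Y=1) = 3/8 × 1/2 = 3/16 = P(X=0,Y=1) ✓
  P(X=1)·P(Y=0) = 5/8 × 1/2 = 5/16 = P(X=1,Y=0) ✓
  P(X=1)·P(Y=1) = 5/8 × 1/2 = 5/16 = P(X=1,Y=1) ✓

Yes, X and Y are independent: every cell factors, so I(X;Y) = 0 bits.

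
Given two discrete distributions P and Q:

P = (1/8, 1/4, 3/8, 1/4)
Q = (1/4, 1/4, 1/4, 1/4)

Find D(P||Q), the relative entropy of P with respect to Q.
D(P||Q) = Σ P(i) log₂(P(i)/Q(i))
  i=0: (1/8) × log₂((1/8)/(1/4)) = (1/8) × log₂(1/2) = -0.1250
  i=1: (1/4) × log₂((1/4)/(1/4)) = (1/4) × log₂(1) = 0.0000
  i=2: (3/8) × log₂((3/8)/(1/4)) = (3/8) × log₂(3/2) = 0.2194
  i=3: (1/4) × log₂((1/4)/(1/4)) = (1/4) × log₂(1) = 0.0000
D(P||Q) = -0.1250 + 0.0000 + 0.2194 + 0.0000
  = 0.0944 bits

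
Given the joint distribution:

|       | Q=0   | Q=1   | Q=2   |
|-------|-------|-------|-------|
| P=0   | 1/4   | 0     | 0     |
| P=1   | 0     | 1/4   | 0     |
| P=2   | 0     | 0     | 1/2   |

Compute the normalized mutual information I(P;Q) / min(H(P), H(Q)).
Marginal P(P) (row sums):
  P(P=0) = 1/4 + 0 + 0 = 1/4
  P(P=1) = 0 + 1/4 + 0 = 1/4
  P(P=2) = 0 + 0 + 1/2 = 1/2
Marginal P(Q) (column sums):
  P(Q=0) = 1/4 + 0 + 0 = 1/4
  P(Q=1) = 0 + 1/4 + 0 = 1/4
  P(Q=2) = 0 + 0 + 1/2 = 1/2

H(P) = -[(1/4)·log₂(1/4) + (1/4)·log₂(1/4) + (1/2)·log₂(1/2)]
  = 0.5000 + 0.5000 + 0.5000
  = 1.5000 bits
H(Q) = -[(1/4)·log₂(1/4) + (1/4)·log₂(1/4) + (1/2)·log₂(1/2)]
  = 0.5000 + 0.5000 + 0.5000
  = 1.5000 bits
H(P,Q) = -[(1/4)·log₂(1/4) + (1/4)·log₂(1/4) + (1/2)·log₂(1/2)]
  = 0.5000 + 0.5000 + 0.5000
  = 1.5000 bits

I(P;Q) = H(P) + H(Q) - H(P,Q)
  = 1.5000 + 1.5000 - 1.5000
  = 1.5000 bits

min(H(P), H(Q)) = min(1.5000, 1.5000) = 1.5000 bits
Normalized MI = 1.5000 / 1.5000 = 1.0000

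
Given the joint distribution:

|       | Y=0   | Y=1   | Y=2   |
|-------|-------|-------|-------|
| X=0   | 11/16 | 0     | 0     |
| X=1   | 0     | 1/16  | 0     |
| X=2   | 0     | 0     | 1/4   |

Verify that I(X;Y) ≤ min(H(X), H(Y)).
Marginal P(X) (row sums):
  P(X=0) = 11/16 + 0 + 0 = 11/16
  P(X=1) = 0 + 1/16 + 0 = 1/16
  P(X=2) = 0 + 0 + 1/4 = 1/4
Marginal P(Y) (column sums):
  P(Y=0) = 11/16 + 0 + 0 = 11/16
  P(Y=1) = 0 + 1/16 + 0 = 1/16
  P(Y=2) = 0 + 0 + 1/4 = 1/4

H(X) = -[(11/16)·log₂(11/16) + (1/16)·log₂(1/16) + (1/4)·log₂(1/4)]
  = 0.3716 + 0.2500 + 0.5000
  = 1.1216 bits
H(Y) = -[(11/16)·log₂(11/16) + (1/16)·log₂(1/16) + (1/4)·log₂(1/4)]
  = 0.3716 + 0.2500 + 0.5000
  = 1.1216 bits
H(X,Y) = -[(11/16)·log₂(11/16) + (1/16)·log₂(1/16) + (1/4)·log₂(1/4)]
  = 0.3716 + 0.2500 + 0.5000
  = 1.1216 bits

I(X;Y) = H(X) + H(Y) - H(X,Y)
  = 1.1216 + 1.1216 - 1.1216
  = 1.1216 bits

min(H(X), H(Y)) = min(1.1216, 1.1216) = 1.1216 bits
Since 1.1216 ≤ 1.1216, the bound is satisfied ✓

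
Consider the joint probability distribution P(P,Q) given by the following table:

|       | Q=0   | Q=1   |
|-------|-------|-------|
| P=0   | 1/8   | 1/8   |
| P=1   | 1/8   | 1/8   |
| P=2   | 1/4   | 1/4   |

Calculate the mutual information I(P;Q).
Marginal P(P) (row sums):
  P(P=0) = 1/8 + 1/8 = 1/4
  P(P=1) = 1/8 + 1/8 = 1/4
  P(P=2) = 1/4 + 1/4 = 1/2
Marginal P(Q) (column sums):
  P(Q=0) = 1/8 + 1/8 + 1/4 = 1/2
  P(Q=1) = 1/8 + 1/8 + 1/4 = 1/2

H(P) = -[(1/4)·log₂(1/4) + (1/4)·log₂(1/4) + (1/2)·log₂(1/2)]
  = 0.5000 + 0.5000 + 0.5000
  = 1.5000 bits
H(Q) = -[(1/2)·log₂(1/2) + (1/2)·log₂(1/2)]
  = 0.5000 + 0.5000
  = 1.0000 bits
H(P,Q) = -[(1/8)·log₂(1/8) + (1/8)·log₂(1/8) + (1/8)·log₂(1/8) + (1/8)·log₂(1/8) + (1/4)·log₂(1/4) + (1/4)·log₂(1/4)]
  = 0.3750 + 0.3750 + 0.3750 + 0.3750 + 0.5000 + 0.5000
  = 2.5000 bits

I(P;Q) = H(P) + H(Q) - H(P,Q)
  = 1.5000 + 1.0000 - 2.5000
  = 0.0000 bits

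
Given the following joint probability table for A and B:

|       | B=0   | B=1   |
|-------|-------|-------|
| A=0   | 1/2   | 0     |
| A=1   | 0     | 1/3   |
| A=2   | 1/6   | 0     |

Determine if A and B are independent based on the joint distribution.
Marginal P(A) (row sums):
  P(A=0) = 1/2 + 0 = 1/2
  P(A=1) = 0 + 1/3 = 1/3
  P(A=2) = 1/6 + 0 = 1/6
Marginal P(B) (column sums):
  P(B=0) = 1/2 + 0 + 1/6 = 2/3
  P(B=1) = 0 + 1/3 + 0 = 1/3

A and B are independent iff P(A=i,B=j) = P(A=i)·P(B=j) for every cell.
  P(A=0)·P(B=0) = 1/2 × 2/3 = 1/3, but P(A=0,B=0) = 1/2 ✗

No, A and B are not independent. Quantitatively, I(A;B) > 0:

H(A) = -[(1/2)·log₂(1/2) + (1/3)·log₂(1/3) + (1/6)·log₂(1/6)]
  = 0.5000 + 0.5283 + 0.4308
  = 1.4591 bits
H(B) = -[(2/3)·log₂(2/3) + (1/3)·log₂(1/3)]
  = 0.3900 + 0.5283
  = 0.9183 bits
H(A,B) = -[(1/2)·log₂(1/2) + (1/3)·log₂(1/3) + (1/6)·log₂(1/6)]
  = 0.5000 + 0.5283 + 0.4308
  = 1.4591 bits
I(A;B) = H(A) + H(B) - H(A,B) = 1.4591 + 0.9183 - 1.4591 = 0.9183 bits > 0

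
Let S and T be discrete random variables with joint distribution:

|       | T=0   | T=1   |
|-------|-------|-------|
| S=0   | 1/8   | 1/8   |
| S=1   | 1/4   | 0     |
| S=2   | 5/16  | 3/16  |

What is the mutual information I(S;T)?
Marginal P(S) (row sums):
  P(S=0) = 1/8 + 1/8 = 1/4
  P(S=1) = 1/4 + 0 = 1/4
  P(S=2) = 5/16 + 3/16 = 1/2
Marginal P(T) (column sums):
  P(T=0) = 1/8 + 1/4 + 5/16 = 11/16
  P(T=1) = 1/8 + 0 + 3/16 = 5/16

H(S) = -[(1/4)·log₂(1/4) + (1/4)·log₂(1/4) + (1/2)·log₂(1/2)]
  = 0.5000 + 0.5000 + 0.5000
  = 1.5000 bits
H(T) = -[(11/16)·log₂(11/16) + (5/16)·log₂(5/16)]
  = 0.3716 + 0.5244
  = 0.8960 bits
H(S,T) = -[(1/8)·log₂(1/8) + (1/8)·log₂(1/8) + (1/4)·log₂(1/4) + (5/16)·log₂(5/16) + (3/16)·log₂(3/16)]
  = 0.3750 + 0.3750 + 0.5000 + 0.5244 + 0.4528
  = 2.2272 bits

I(S;T) = H(S) + H(T) - H(S,T)
  = 1.5000 + 0.8960 - 2.2272
  = 0.1688 bits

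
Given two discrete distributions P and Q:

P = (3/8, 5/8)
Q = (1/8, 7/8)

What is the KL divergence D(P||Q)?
D(P||Q) = Σ P(i) log₂(P(i)/Q(i))
  i=0: (3/8) × log₂((3/8)/(1/8)) = (3/8) × log₂(3) = 0.5944
  i=1: (5/8) × log₂((5/8)/(7/8)) = (5/8) × log₂(5/7) = -0.3034
D(P||Q) = 0.5944 - 0.3034
  = 0.2910 bits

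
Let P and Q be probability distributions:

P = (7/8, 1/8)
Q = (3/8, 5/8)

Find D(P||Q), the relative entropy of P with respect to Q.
D(P||Q) = Σ P(i) log₂(P(i)/Q(i))
  i=0: (7/8) × log₂((7/8)/(3/8)) = (7/8) × log₂(7/3) = 1.0696
  i=1: (1/8) × log₂((1/8)/(5/8)) = (1/8) × log₂(1/5) = -0.2902
D(P||Q) = 1.0696 - 0.2902
  = 0.7794 bits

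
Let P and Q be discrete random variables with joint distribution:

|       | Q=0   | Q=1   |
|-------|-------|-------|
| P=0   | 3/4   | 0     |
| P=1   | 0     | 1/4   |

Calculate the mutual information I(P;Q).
Marginal P(P) (row sums):
  P(P=0) = 3/4 + 0 = 3/4
  P(P=1) = 0 + 1/4 = 1/4
Marginal P(Q) (column sums):
  P(Q=0) = 3/4 + 0 = 3/4
  P(Q=1) = 0 + 1/4 = 1/4

H(P) = -[(3/4)·log₂(3/4) + (1/4)·log₂(1/4)]
  = 0.3113 + 0.5000
  = 0.8113 bits
H(Q) = -[(3/4)·log₂(3/4) + (1/4)·log₂(1/4)]
  = 0.3113 + 0.5000
  = 0.8113 bits
H(P,Q) = -[(3/4)·log₂(3/4) + (1/4)·log₂(1/4)]
  = 0.3113 + 0.5000
  = 0.8113 bits

I(P;Q) = H(P) + H(Q) - H(P,Q)
  = 0.8113 + 0.8113 - 0.8113
  = 0.8113 bits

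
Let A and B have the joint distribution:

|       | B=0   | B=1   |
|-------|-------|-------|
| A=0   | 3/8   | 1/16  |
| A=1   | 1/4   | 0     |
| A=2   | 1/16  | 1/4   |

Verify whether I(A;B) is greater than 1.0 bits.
Marginal P(A) (row sums):
  P(A=0) = 3/8 + 1/16 = 7/16
  P(A=1) = 1/4 + 0 = 1/4
  P(A=2) = 1/16 + 1/4 = 5/16
Marginal P(B) (column sums):
  P(B=0) = 3/8 + 1/4 + 1/16 = 11/16
  P(B=1) = 1/16 + 0 + 1/4 = 5/16

H(A) = -[(7/16)·log₂(7/16) + (1/4)·log₂(1/4) + (5/16)·log₂(5/16)]
  = 0.5218 + 0.5000 + 0.5244
  = 1.5462 bits
H(B) = -[(11/16)·log₂(11/16) + (5/16)·log₂(5/16)]
  = 0.3716 + 0.5244
  = 0.8960 bits
H(A,B) = -[(3/8)·log₂(3/8) + (1/16)·log₂(1/16) + (1/4)·log₂(1/4) + (1/16)·log₂(1/16) + (1/4)·log₂(1/4)]
  = 0.5306 + 0.2500 + 0.5000 + 0.2500 + 0.5000
  = 2.0306 bits

I(A;B) = H(A) + H(B) - H(A,B)
  = 1.5462 + 0.8960 - 2.0306
  = 0.4116 bits

No. I(A;B) = 0.4116 bits, which is ≤ 1.0 bits.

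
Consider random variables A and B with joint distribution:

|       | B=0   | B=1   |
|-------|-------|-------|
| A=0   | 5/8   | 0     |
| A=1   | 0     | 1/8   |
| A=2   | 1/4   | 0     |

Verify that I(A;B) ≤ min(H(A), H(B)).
Marginal P(A) (row sums):
  P(A=0) = 5/8 + 0 = 5/8
  P(A=1) = 0 + 1/8 = 1/8
  P(A=2) = 1/4 + 0 = 1/4
Marginal P(B) (column sums):
  P(B=0) = 5/8 + 0 + 1/4 = 7/8
  P(B=1) = 0 + 1/8 + 0 = 1/8

H(A) = -[(5/8)·log₂(5/8) + (1/8)·log₂(1/8) + (1/4)·log₂(1/4)]
  = 0.4238 + 0.3750 + 0.5000
  = 1.2988 bits
H(B) = -[(7/8)·log₂(7/8) + (1/8)·log₂(1/8)]
  = 0.1686 + 0.3750
  = 0.5436 bits
H(A,B) = -[(5/8)·log₂(5/8) + (1/8)·log₂(1/8) + (1/4)·log₂(1/4)]
  = 0.4238 + 0.3750 + 0.5000
  = 1.2988 bits

I(A;B) = H(A) + H(B) - H(A,B)
  = 1.2988 + 0.5436 - 1.2988
  = 0.5436 bits

min(H(A), H(B)) = min(1.2988, 0.5436) = 0.5436 bits
Since 0.5436 ≤ 0.5436, the bound is satisfied ✓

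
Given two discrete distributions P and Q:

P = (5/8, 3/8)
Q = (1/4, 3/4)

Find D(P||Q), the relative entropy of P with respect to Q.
D(P||Q) = Σ P(i) log₂(P(i)/Q(i))
  i=0: (5/8) × log₂((5/8)/(1/4)) = (5/8) × log₂(5/2) = 0.8262
  i=1: (3/8) × log₂((3/8)/(3/4)) = (3/8) × log₂(1/2) = -0.3750
D(P||Q) = 0.8262 - 0.3750
  = 0.4512 bits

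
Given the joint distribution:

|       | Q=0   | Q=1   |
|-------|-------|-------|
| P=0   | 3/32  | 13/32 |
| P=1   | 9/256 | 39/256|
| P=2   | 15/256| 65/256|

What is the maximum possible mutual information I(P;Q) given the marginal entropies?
The upper bound on mutual information is I(P;Q) ≤ min(H(P), H(Q)).

Marginal P(P) (row sums):
  P(P=0) = 3/32 + 13/32 = 1/2
  P(P=1) = 9/256 + 39/256 = 3/16
  P(P=2) = 15/256 + 65/256 = 5/16
Marginal P(Q) (column sums):
  P(Q=0) = 3/32 + 9/256 + 15/256 = 3/16
  P(Q=1) = 13/32 + 39/256 + 65/256 = 13/16

H(P) = -[(1/2)·log₂(1/2) + (3/16)·log₂(3/16) + (5/16)·log₂(5/16)]
  = 0.5000 + 0.4528 + 0.5244
  = 1.4772 bits
H(Q) = -[(3/16)·log₂(3/16) + (13/16)·log₂(13/16)]
  = 0.4528 + 0.2434
  = 0.6962 bits

Maximum possible I(P;Q) = min(1.4772, 0.6962) = 0.6962 bits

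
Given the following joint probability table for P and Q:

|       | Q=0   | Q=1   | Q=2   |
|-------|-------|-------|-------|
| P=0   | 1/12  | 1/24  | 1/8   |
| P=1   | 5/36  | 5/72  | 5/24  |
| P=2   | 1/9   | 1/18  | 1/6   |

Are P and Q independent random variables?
Marginal P(P) (row sums):
  P(P=0) = 1/12 + 1/24 + 1/8 = 1/4
  P(P=1) = 5/36 + 5/72 + 5/24 = 5/12
  P(P=2) = 1/9 + 1/18 + 1/6 = 1/3
Marginal P(Q) (column sums):
  P(Q=0) = 1/12 + 5/36 + 1/9 = 1/3
  P(Q=1) = 1/24 + 5/72 + 1/18 = 1/6
  P(Q=2) = 1/8 + 5/24 + 1/6 = 1/2

P and Q are independent iff P(P=i,Q=j) = P(P=i)·P(Q=j) for every cell.
  P(P=0)·P(Q=0) = 1/4 × 1/3 = 1/12 = P(P=0,Q=0) ✓
  P(P=0)·P(Q=1) = 1/4 × 1/6 = 1/24 = P(P=0,Q=1) ✓
  P(P=0)·P(Q=2) = 1/4 × 1/2 = 1/8 = P(P=0,Q=2) ✓
  P(P=1)·P(Q=0) = 5/12 × 1/3 = 5/36 = P(P=1,Q=0) ✓
  P(P=1)·P(Q=1) = 5/12 × 1/6 = 5/72 = P(P=1,Q=1) ✓
  P(P=1)·P(Q=2) = 5/12 × 1/2 = 5/24 = P(P=1,Q=2) ✓
  P(P=2)·P(Q=0) = 1/3 × 1/3 = 1/9 = P(P=2,Q=0) ✓
  P(P=2)·P(Q=1) = 1/3 × 1/6 = 1/18 = P(P=2,Q=1) ✓
  P(P=2)·P(Q=2) = 1/3 × 1/2 = 1/6 = P(P=2,Q=2) ✓

Yes, P and Q are independent: every cell factors, so I(P;Q) = 0 bits.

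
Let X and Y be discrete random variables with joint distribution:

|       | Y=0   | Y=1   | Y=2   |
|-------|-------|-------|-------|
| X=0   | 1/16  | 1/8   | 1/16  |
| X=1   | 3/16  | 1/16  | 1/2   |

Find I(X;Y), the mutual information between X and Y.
Marginal P(X) (row sums):
  P(X=0) = 1/16 + 1/8 + 1/16 = 1/4
  P(X=1) = 3/16 + 1/16 + 1/2 = 3/4
Marginal P(Y) (column sums):
  P(Y=0) = 1/16 + 3/16 = 1/4
  P(Y=1) = 1/8 + 1/16 = 3/16
  P(Y=2) = 1/16 + 1/2 = 9/16

H(X) = -[(1/4)·log₂(1/4) + (3/4)·log₂(3/4)]
  = 0.5000 + 0.3113
  = 0.8113 bits
H(Y) = -[(1/4)·log₂(1/4) + (3/16)·log₂(3/16) + (9/16)·log₂(9/16)]
  = 0.5000 + 0.4528 + 0.4669
  = 1.4197 bits
H(X,Y) = -[(1/16)·log₂(1/16) + (1/8)·log₂(1/8) + (1/16)·log₂(1/16) + (3/16)·log₂(3/16) + (1/16)·log₂(1/16) + (1/2)·log₂(1/2)]
  = 0.2500 + 0.3750 + 0.2500 + 0.4528 + 0.2500 + 0.5000
  = 2.0778 bits

I(X;Y) = H(X) + H(Y) - H(X,Y)
  = 0.8113 + 1.4197 - 2.0778
  = 0.1532 bits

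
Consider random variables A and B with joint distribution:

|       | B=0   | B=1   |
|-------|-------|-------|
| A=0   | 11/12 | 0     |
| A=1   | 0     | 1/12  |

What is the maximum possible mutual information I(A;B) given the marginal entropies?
The upper bound on mutual information is I(A;B) ≤ min(H(A), H(B)).

Marginal P(A) (row sums):
  P(A=0) = 11/12 + 0 = 11/12
  P(A=1) = 0 + 1/12 = 1/12
Marginal P(B) (column sums):
  P(B=0) = 11/12 + 0 = 11/12
  P(B=1) = 0 + 1/12 = 1/12

H(A) = -[(11/12)·log₂(11/12) + (1/12)·log₂(1/12)]
  = 0.1151 + 0.2987
  = 0.4138 bits
H(B) = -[(11/12)·log₂(11/12) + (1/12)·log₂(1/12)]
  = 0.1151 + 0.2987
  = 0.4138 bits

Maximum possible I(A;B) = min(0.4138, 0.4138) = 0.4138 bits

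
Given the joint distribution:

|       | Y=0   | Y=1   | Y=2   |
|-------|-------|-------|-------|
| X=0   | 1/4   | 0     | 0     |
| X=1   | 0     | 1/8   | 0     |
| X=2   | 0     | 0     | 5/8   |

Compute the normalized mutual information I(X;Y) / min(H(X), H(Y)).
Marginal P(X) (row sums):
  P(X=0) = 1/4 + 0 + 0 = 1/4
  P(X=1) = 0 + 1/8 + 0 = 1/8
  P(X=2) = 0 + 0 + 5/8 = 5/8
Marginal P(Y) (column sums):
  P(Y=0) = 1/4 + 0 + 0 = 1/4
  P(Y=1) = 0 + 1/8 + 0 = 1/8
  P(Y=2) = 0 + 0 + 5/8 = 5/8

H(X) = -[(1/4)·log₂(1/4) + (1/8)·log₂(1/8) + (5/8)·log₂(5/8)]
  = 0.5000 + 0.3750 + 0.4238
  = 1.2988 bits
H(Y) = -[(1/4)·log₂(1/4) + (1/8)·log₂(1/8) + (5/8)·log₂(5/8)]
  = 0.5000 + 0.3750 + 0.4238
  = 1.2988 bits
H(X,Y) = -[(1/4)·log₂(1/4) + (1/8)·log₂(1/8) + (5/8)·log₂(5/8)]
  = 0.5000 + 0.3750 + 0.4238
  = 1.2988 bits

I(X;Y) = H(X) + H(Y) - H(X,Y)
  = 1.2988 + 1.2988 - 1.2988
  = 1.2988 bits

min(H(X), H(Y)) = min(1.2988, 1.2988) = 1.2988 bits
Normalized MI = 1.2988 / 1.2988 = 1.0000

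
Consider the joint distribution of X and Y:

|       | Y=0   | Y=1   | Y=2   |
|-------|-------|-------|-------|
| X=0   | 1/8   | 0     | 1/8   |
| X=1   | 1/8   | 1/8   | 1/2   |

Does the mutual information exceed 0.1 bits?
Marginal P(X) (row sums):
  P(X=0) = 1/8 + 0 + 1/8 = 1/4
  P(X=1) = 1/8 + 1/8 + 1/2 = 3/4
Marginal P(Y) (column sums):
  P(Y=0) = 1/8 + 1/8 = 1/4
  P(Y=1) = 0 + 1/8 = 1/8
  P(Y=2) = 1/8 + 1/2 = 5/8

H(X) = -[(1/4)·log₂(1/4) + (3/4)·log₂(3/4)]
  = 0.5000 + 0.3113
  = 0.8113 bits
H(Y) = -[(1/4)·log₂(1/4) + (1/8)·log₂(1/8) + (5/8)·log₂(5/8)]
  = 0.5000 + 0.3750 + 0.4238
  = 1.2988 bits
H(X,Y) = -[(1/8)·log₂(1/8) + (1/8)·log₂(1/8) + (1/8)·log₂(1/8) + (1/8)·log₂(1/8) + (1/2)·log₂(1/2)]
  = 0.3750 + 0.3750 + 0.3750 + 0.3750 + 0.5000
  = 2.0000 bits

I(X;Y) = H(X) + H(Y) - H(X,Y)
  = 0.8113 + 1.2988 - 2.0000
  = 0.1101 bits

Yes. I(X;Y) = 0.1101 bits, which is > 0.1 bits.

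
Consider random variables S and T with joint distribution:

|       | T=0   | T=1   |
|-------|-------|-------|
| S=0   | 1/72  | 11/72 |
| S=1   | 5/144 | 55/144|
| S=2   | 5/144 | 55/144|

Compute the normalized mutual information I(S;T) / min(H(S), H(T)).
Marginal P(S) (row sums):
  P(S=0) = 1/72 + 11/72 = 1/6
  P(S=1) = 5/144 + 55/144 = 5/12
  P(S=2) = 5/144 + 55/144 = 5/12
Marginal P(T) (column sums):
  P(T=0) = 1/72 + 5/144 + 5/144 = 1/12
  P(T=1) = 11/72 + 55/144 + 55/144 = 11/12

H(S) = -[(1/6)·log₂(1/6) + (5/12)·log₂(5/12) + (5/12)·log₂(5/12)]
  = 0.4308 + 0.5263 + 0.5263
  = 1.4834 bits
H(T) = -[(1/12)·log₂(1/12) + (11/12)·log₂(11/12)]
  = 0.2987 + 0.1151
  = 0.4138 bits
H(S,T) = -[(1/72)·log₂(1/72) + (11/72)·log₂(11/72) + (5/144)·log₂(5/144) + (55/144)·log₂(55/144) + (5/144)·log₂(5/144) + (55/144)·log₂(55/144)]
  = 0.0857 + 0.4141 + 0.1683 + 0.5304 + 0.1683 + 0.5304
  = 1.8972 bits

I(S;T) = H(S) + H(T) - H(S,T)
  = 1.4834 + 0.4138 - 1.8972
  = 0.0000 bits

min(H(S), H(T)) = min(1.4834, 0.4138) = 0.4138 bits
Normalized MI = 0.0000 / 0.4138 = 0.0000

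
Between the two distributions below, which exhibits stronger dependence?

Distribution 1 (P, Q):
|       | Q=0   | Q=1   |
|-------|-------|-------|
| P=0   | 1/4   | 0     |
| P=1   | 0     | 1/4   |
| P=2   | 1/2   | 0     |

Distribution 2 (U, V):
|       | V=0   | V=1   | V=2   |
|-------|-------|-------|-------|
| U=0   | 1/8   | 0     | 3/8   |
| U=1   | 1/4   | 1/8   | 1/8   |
Distribution 1 (P, Q):
Marginal P(P) (row sums):
  P(P=0) = 1/4 + 0 = 1/4
  P(P=1) = 0 + 1/4 = 1/4
  P(P=2) = 1/2 + 0 = 1/2
Marginal P(Q) (column sums):
  P(Q=0) = 1/4 + 0 + 1/2 = 3/4
  P(Q=1) = 0 + 1/4 + 0 = 1/4

H(P) = -[(1/4)·log₂(1/4) + (1/4)·log₂(1/4) + (1/2)·log₂(1/2)]
  = 0.5000 + 0.5000 + 0.5000
  = 1.5000 bits
H(Q) = -[(3/4)·log₂(3/4) + (1/4)·log₂(1/4)]
  = 0.3113 + 0.5000
  = 0.8113 bits
H(P,Q) = -[(1/4)·log₂(1/4) + (1/4)·log₂(1/4) + (1/2)·log₂(1/2)]
  = 0.5000 + 0.5000 + 0.5000
  = 1.5000 bits

I(P;Q) = H(P) + H(Q) - H(P,Q)
  = 1.5000 + 0.8113 - 1.5000
  = 0.8113 bits

Distribution 2 (U, V):
Marginal P(U) (row sums):
  P(U=0) = 1/8 + 0 + 3/8 = 1/2
  P(U=1) = 1/4 + 1/8 + 1/8 = 1/2
Marginal P(V) (column sums):
  P(V=0) = 1/8 + 1/4 = 3/8
  P(V=1) = 0 + 1/8 = 1/8
  P(V=2) = 3/8 + 1/8 = 1/2

H(U) = -[(1/2)·log₂(1/2) + (1/2)·log₂(1/2)]
  = 0.5000 + 0.5000
  = 1.0000 bits
H(V) = -[(3/8)·log₂(3/8) + (1/8)·log₂(1/8) + (1/2)·log₂(1/2)]
  = 0.5306 + 0.3750 + 0.5000
  = 1.4056 bits
H(U,V) = -[(1/8)·log₂(1/8) + (3/8)·log₂(3/8) + (1/4)·log₂(1/4) + (1/8)·log₂(1/8) + (1/8)·log₂(1/8)]
  = 0.3750 + 0.5306 + 0.5000 + 0.3750 + 0.3750
  = 2.1556 bits

I(U;V) = H(U) + H(V) - H(U,V)
  = 1.0000 + 1.4056 - 2.1556
  = 0.2500 bits

I(P;Q) = 0.8113 bits > I(U;V) = 0.2500 bits, so (P, Q) has the higher mutual information (stronger dependence).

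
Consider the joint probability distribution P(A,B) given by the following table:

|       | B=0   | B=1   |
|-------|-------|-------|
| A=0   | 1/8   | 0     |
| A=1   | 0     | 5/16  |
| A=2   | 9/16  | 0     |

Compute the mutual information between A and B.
Marginal P(A) (row sums):
  P(A=0) = 1/8 + 0 = 1/8
  P(A=1) = 0 + 5/16 = 5/16
  P(A=2) = 9/16 + 0 = 9/16
Marginal P(B) (column sums):
  P(B=0) = 1/8 + 0 + 9/16 = 11/16
  P(B=1) = 0 + 5/16 + 0 = 5/16

H(A) = -[(1/8)·log₂(1/8) + (5/16)·log₂(5/16) + (9/16)·log₂(9/16)]
  = 0.3750 + 0.5244 + 0.4669
  = 1.3663 bits
H(B) = -[(11/16)·log₂(11/16) + (5/16)·log₂(5/16)]
  = 0.3716 + 0.5244
  = 0.8960 bits
H(A,B) = -[(1/8)·log₂(1/8) + (5/16)·log₂(5/16) + (9/16)·log₂(9/16)]
  = 0.3750 + 0.5244 + 0.4669
  = 1.3663 bits

I(A;B) = H(A) + H(B) - H(A,B)
  = 1.3663 + 0.8960 - 1.3663
  = 0.8960 bits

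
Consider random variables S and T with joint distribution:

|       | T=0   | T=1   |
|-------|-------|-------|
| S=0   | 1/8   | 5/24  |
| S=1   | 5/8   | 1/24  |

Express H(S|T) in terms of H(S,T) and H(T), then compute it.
H(S|T) = H(S,T) - H(T)

Marginal P(T) (column sums):
  P(T=0) = 1/8 + 5/8 = 3/4
  P(T=1) = 5/24 + 1/24 = 1/4

H(S,T) = -[(1/8)·log₂(1/8) + (5/24)·log₂(5/24) + (5/8)·log₂(5/8) + (1/24)·log₂(1/24)]
  = 0.3750 + 0.4715 + 0.4238 + 0.1910
  = 1.4613 bits
H(T) = -[(3/4)·log₂(3/4) + (1/4)·log₂(1/4)]
  = 0.3113 + 0.5000
  = 0.8113 bits

H(S|T) = 1.4613 - 0.8113 = 0.6500 bits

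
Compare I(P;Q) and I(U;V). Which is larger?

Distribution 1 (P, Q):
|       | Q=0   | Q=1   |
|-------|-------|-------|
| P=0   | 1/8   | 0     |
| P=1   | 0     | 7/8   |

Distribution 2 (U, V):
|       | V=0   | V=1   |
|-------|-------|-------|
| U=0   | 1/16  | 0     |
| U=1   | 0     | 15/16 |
Distribution 1 (P, Q):
Marginal P(P) (row sums):
  P(P=0) = 1/8 + 0 = 1/8
  P(P=1) = 0 + 7/8 = 7/8
Marginal P(Q) (column sums):
  P(Q=0) = 1/8 + 0 = 1/8
  P(Q=1) = 0 + 7/8 = 7/8

H(P) = -[(1/8)·log₂(1/8) + (7/8)·log₂(7/8)]
  = 0.3750 + 0.1686
  = 0.5436 bits
H(Q) = -[(1/8)·log₂(1/8) + (7/8)·log₂(7/8)]
  = 0.3750 + 0.1686
  = 0.5436 bits
H(P,Q) = -[(1/8)·log₂(1/8) + (7/8)·log₂(7/8)]
  = 0.3750 + 0.1686
  = 0.5436 bits

I(P;Q) = H(P) + H(Q) - H(P,Q)
  = 0.5436 + 0.5436 - 0.5436
  = 0.5436 bits

Distribution 2 (U, V):
Marginal P(U) (row sums):
  P(U=0) = 1/16 + 0 = 1/16
  P(U=1) = 0 + 15/16 = 15/16
Marginal P(V) (column sums):
  P(V=0) = 1/16 + 0 = 1/16
  P(V=1) = 0 + 15/16 = 15/16

H(U) = -[(1/16)·log₂(1/16) + (15/16)·log₂(15/16)]
  = 0.2500 + 0.0873
  = 0.3373 bits
H(V) = -[(1/16)·log₂(1/16) + (15/16)·log₂(15/16)]
  = 0.2500 + 0.0873
  = 0.3373 bits
H(U,V) = -[(1/16)·log₂(1/16) + (15/16)·log₂(15/16)]
  = 0.2500 + 0.0873
  = 0.3373 bits

I(U;V) = H(U) + H(V) - H(U,V)
  = 0.3373 + 0.3373 - 0.3373
  = 0.3373 bits

I(P;Q) = 0.5436 bits > I(U;V) = 0.3373 bits, so (P, Q) has the higher mutual information (stronger dependence).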